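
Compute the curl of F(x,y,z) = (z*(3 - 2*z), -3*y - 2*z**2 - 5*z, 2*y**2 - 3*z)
(4*y + 4*z + 5, 3 - 4*z, 0)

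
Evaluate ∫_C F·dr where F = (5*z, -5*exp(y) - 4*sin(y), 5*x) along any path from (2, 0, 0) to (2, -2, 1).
4*cos(2) - 5*exp(-2) + 11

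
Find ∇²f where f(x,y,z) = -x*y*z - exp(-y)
-exp(-y)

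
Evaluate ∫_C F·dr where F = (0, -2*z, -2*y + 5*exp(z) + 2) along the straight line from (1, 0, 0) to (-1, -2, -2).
-17 + 5*exp(-2)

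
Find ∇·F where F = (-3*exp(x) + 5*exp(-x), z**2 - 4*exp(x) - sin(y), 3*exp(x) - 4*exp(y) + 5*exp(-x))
-cos(y) + 2*sinh(x) - 8*cosh(x)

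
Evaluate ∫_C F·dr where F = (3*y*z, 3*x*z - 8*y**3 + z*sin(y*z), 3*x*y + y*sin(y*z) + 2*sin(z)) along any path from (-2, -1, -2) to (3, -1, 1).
-3*cos(1) + 3*cos(2) + 3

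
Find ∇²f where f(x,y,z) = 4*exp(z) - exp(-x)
4*exp(z) - exp(-x)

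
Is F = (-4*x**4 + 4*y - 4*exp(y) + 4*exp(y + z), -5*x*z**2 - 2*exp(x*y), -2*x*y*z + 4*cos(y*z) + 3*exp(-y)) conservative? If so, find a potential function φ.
No, ∇×F = (8*x*z - 4*z*sin(y*z) - 3*exp(-y), 2*y*z + 4*exp(y + z), -2*y*exp(x*y) - 5*z**2 + 4*exp(y) - 4*exp(y + z) - 4) ≠ 0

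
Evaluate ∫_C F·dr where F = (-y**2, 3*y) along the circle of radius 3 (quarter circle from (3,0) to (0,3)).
63/2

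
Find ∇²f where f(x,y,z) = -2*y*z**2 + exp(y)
-4*y + exp(y)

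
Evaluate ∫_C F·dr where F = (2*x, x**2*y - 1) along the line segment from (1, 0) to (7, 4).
260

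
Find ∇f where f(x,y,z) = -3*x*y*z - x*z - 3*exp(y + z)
(z*(-3*y - 1), -3*x*z - 3*exp(y + z), -3*x*y - x - 3*exp(y + z))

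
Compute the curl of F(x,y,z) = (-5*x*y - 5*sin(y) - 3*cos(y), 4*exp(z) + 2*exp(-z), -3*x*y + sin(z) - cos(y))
(-3*x - 4*exp(z) + sin(y) + 2*exp(-z), 3*y, 5*x - 3*sin(y) + 5*cos(y))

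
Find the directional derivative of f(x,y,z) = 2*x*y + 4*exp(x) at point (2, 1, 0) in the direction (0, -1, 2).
-4*sqrt(5)/5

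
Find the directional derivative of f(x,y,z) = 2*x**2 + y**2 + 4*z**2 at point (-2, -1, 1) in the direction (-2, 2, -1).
4/3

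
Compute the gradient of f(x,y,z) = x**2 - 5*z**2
(2*x, 0, -10*z)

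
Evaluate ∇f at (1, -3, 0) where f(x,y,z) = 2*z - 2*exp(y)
(0, -2*exp(-3), 2)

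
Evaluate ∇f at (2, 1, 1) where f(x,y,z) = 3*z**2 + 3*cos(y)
(0, -3*sin(1), 6)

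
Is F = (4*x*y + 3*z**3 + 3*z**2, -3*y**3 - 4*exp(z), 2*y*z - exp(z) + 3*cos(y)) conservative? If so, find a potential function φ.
No, ∇×F = (2*z + 4*exp(z) - 3*sin(y), 3*z*(3*z + 2), -4*x) ≠ 0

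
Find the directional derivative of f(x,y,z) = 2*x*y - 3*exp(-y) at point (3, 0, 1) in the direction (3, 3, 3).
3*sqrt(3)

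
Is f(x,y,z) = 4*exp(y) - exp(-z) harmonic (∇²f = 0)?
No, ∇²f = 4*exp(y) - exp(-z)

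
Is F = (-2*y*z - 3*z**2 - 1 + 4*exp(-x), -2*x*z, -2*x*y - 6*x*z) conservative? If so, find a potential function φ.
Yes, F is conservative. φ = -2*x*y*z - 3*x*z**2 - x - 4*exp(-x)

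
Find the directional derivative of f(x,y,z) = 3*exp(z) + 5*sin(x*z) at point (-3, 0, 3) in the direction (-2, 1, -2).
-2*exp(3)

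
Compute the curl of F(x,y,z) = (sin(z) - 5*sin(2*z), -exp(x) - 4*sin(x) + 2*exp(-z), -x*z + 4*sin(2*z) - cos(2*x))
(2*exp(-z), z - 2*sin(2*x) + cos(z) - 10*cos(2*z), -exp(x) - 4*cos(x))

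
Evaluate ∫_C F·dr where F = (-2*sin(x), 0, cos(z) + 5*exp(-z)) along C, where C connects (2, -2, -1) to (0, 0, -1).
2 - 2*cos(2)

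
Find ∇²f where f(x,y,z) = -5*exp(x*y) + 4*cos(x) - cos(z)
-5*x**2*exp(x*y) - 5*y**2*exp(x*y) - 4*cos(x) + cos(z)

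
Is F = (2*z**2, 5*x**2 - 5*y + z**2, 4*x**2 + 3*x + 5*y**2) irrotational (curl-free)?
No, ∇×F = (10*y - 2*z, -8*x + 4*z - 3, 10*x)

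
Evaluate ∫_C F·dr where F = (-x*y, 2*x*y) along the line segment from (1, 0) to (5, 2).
0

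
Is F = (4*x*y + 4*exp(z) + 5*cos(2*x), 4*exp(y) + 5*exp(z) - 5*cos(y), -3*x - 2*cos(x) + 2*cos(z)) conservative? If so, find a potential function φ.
No, ∇×F = (-5*exp(z), 4*exp(z) - 2*sin(x) + 3, -4*x) ≠ 0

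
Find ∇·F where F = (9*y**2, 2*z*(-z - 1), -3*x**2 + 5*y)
0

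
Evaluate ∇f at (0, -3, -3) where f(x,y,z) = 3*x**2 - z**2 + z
(0, 0, 7)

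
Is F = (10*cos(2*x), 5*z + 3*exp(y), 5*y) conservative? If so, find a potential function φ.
Yes, F is conservative. φ = 5*y*z + 3*exp(y) + 5*sin(2*x)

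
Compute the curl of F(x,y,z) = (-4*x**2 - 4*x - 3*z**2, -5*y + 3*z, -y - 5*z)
(-4, -6*z, 0)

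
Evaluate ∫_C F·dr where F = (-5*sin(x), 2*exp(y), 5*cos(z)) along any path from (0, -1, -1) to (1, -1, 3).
-5 + 5*sin(3) + 5*sqrt(2)*sin(pi/4 + 1)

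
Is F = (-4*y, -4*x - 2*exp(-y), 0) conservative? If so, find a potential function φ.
Yes, F is conservative. φ = -4*x*y + 2*exp(-y)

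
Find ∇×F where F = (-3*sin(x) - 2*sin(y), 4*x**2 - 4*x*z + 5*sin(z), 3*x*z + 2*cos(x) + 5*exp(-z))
(4*x - 5*cos(z), -3*z + 2*sin(x), 8*x - 4*z + 2*cos(y))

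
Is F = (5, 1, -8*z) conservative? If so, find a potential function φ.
Yes, F is conservative. φ = 5*x + y - 4*z**2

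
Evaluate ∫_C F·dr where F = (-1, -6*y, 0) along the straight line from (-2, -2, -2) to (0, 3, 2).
-17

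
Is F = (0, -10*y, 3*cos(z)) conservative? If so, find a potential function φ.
Yes, F is conservative. φ = -5*y**2 + 3*sin(z)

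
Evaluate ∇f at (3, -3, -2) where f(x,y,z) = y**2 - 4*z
(0, -6, -4)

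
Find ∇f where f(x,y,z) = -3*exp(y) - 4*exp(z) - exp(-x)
(exp(-x), -3*exp(y), -4*exp(z))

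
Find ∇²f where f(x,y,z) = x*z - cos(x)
cos(x)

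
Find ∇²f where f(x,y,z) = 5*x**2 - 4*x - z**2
8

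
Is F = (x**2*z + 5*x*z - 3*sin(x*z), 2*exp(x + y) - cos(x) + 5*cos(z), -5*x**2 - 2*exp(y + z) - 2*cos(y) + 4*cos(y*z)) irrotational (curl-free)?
No, ∇×F = (-4*z*sin(y*z) - 2*exp(y + z) + 2*sin(y) + 5*sin(z), x*(x - 3*cos(x*z) + 15), 2*exp(x + y) + sin(x))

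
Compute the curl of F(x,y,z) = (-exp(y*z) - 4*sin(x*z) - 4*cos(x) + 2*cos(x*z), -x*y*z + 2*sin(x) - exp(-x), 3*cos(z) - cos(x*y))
(x*(y + sin(x*y)), -2*x*sin(x*z) - 4*x*cos(x*z) - y*exp(y*z) - y*sin(x*y), -y*z + z*exp(y*z) + 2*cos(x) + exp(-x))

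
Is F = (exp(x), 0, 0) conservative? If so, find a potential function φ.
Yes, F is conservative. φ = exp(x)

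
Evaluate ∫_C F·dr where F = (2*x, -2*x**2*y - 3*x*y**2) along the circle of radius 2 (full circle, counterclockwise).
-12*pi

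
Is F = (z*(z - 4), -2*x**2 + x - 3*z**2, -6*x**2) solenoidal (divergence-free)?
Yes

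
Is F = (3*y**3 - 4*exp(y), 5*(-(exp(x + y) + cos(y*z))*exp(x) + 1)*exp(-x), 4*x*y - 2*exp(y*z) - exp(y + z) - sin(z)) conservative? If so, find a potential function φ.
No, ∇×F = (4*x - 5*y*sin(y*z) - 2*z*exp(y*z) - exp(y + z), -4*y, -9*y**2 + 4*exp(y) - 5*exp(x + y) - 5*exp(-x)) ≠ 0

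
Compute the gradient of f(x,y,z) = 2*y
(0, 2, 0)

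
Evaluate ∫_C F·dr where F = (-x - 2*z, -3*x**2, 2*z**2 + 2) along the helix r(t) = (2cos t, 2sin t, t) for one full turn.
-4*pi + 16*pi**3/3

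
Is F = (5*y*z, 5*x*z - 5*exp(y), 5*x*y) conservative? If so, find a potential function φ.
Yes, F is conservative. φ = 5*x*y*z - 5*exp(y)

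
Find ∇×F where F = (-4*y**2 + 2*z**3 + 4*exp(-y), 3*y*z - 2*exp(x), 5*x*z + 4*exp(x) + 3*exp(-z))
(-3*y, 6*z**2 - 5*z - 4*exp(x), 8*y - 2*exp(x) + 4*exp(-y))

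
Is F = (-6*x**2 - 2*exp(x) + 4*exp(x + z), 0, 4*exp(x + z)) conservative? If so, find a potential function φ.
Yes, F is conservative. φ = -2*x**3 - 2*exp(x) + 4*exp(x + z)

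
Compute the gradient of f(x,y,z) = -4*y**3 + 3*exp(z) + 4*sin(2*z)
(0, -12*y**2, 3*exp(z) + 8*cos(2*z))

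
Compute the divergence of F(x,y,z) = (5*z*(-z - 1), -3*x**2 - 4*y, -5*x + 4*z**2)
8*z - 4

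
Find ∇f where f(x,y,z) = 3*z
(0, 0, 3)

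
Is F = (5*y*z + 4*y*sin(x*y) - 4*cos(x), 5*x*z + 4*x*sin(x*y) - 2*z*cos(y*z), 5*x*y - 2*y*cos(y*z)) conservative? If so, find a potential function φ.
Yes, F is conservative. φ = 5*x*y*z - 4*sin(x) - 2*sin(y*z) - 4*cos(x*y)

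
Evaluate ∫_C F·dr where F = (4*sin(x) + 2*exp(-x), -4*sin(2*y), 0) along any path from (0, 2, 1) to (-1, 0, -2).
-2*E - 4*cos(1) - 2*cos(4) + 8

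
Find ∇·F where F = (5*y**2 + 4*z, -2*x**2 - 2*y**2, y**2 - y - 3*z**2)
-4*y - 6*z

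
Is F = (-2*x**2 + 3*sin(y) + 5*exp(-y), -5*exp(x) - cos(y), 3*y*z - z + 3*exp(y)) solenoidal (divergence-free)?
No, ∇·F = -4*x + 3*y + sin(y) - 1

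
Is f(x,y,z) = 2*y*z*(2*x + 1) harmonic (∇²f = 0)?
Yes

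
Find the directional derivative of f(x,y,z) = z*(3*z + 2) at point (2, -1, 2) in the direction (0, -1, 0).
0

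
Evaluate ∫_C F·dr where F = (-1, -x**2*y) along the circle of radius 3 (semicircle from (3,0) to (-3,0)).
6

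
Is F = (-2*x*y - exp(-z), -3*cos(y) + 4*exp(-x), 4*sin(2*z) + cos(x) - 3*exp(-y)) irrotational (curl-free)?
No, ∇×F = (3*exp(-y), sin(x) + exp(-z), 2*x - 4*exp(-x))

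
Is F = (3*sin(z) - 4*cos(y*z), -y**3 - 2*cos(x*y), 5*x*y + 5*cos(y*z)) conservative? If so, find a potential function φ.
No, ∇×F = (5*x - 5*z*sin(y*z), 4*y*sin(y*z) - 5*y + 3*cos(z), 2*y*sin(x*y) - 4*z*sin(y*z)) ≠ 0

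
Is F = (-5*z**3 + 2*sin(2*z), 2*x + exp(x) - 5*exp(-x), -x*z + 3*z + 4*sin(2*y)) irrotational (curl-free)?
No, ∇×F = (8*cos(2*y), -15*z**2 + z + 4*cos(2*z), exp(x) + 2 + 5*exp(-x))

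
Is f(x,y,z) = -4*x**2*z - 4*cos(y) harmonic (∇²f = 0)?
No, ∇²f = -8*z + 4*cos(y)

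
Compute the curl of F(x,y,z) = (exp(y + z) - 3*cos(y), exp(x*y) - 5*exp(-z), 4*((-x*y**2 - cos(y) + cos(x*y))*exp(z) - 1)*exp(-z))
(-8*x*y - 4*x*sin(x*y) + 4*sin(y) - 5*exp(-z), 4*y**2 + 4*y*sin(x*y) + exp(y + z), y*exp(x*y) - exp(y + z) - 3*sin(y))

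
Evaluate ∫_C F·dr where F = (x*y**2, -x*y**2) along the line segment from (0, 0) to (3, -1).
3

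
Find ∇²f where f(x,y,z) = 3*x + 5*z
0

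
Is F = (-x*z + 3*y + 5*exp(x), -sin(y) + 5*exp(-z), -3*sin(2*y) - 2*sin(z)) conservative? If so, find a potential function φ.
No, ∇×F = (-6*cos(2*y) + 5*exp(-z), -x, -3) ≠ 0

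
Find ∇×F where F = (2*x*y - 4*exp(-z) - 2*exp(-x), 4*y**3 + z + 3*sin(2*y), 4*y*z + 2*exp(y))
(4*z + 2*exp(y) - 1, 4*exp(-z), -2*x)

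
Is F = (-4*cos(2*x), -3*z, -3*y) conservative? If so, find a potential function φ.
Yes, F is conservative. φ = -3*y*z - 2*sin(2*x)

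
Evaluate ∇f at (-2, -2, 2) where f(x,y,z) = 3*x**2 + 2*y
(-12, 2, 0)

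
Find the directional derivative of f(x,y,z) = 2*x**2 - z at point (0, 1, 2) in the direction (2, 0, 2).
-sqrt(2)/2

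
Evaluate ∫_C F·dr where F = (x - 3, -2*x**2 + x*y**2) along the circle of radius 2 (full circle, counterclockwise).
4*pi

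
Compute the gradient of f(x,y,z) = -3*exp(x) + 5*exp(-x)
(2*sinh(x) - 8*cosh(x), 0, 0)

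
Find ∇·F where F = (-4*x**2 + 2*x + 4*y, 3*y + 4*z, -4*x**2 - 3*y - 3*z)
2 - 8*x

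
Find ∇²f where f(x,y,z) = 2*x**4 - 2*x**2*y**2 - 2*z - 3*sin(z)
20*x**2 - 4*y**2 + 3*sin(z)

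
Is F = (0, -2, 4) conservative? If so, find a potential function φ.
Yes, F is conservative. φ = -2*y + 4*z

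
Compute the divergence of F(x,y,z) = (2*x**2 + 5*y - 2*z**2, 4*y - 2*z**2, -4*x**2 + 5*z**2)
4*x + 10*z + 4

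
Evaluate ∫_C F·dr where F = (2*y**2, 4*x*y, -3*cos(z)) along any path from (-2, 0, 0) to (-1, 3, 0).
-18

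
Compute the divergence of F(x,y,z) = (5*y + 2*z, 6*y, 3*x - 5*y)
6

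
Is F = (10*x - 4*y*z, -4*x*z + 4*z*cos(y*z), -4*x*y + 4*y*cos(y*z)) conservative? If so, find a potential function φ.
Yes, F is conservative. φ = 5*x**2 - 4*x*y*z + 4*sin(y*z)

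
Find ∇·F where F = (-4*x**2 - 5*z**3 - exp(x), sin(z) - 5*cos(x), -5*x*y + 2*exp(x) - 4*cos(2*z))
-8*x - exp(x) + 8*sin(2*z)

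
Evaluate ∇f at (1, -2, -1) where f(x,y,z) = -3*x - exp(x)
(-3 - E, 0, 0)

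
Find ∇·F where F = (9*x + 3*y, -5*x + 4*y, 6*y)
13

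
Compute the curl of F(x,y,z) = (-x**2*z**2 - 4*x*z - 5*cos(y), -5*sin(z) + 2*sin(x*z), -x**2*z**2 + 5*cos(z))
(-2*x*cos(x*z) + 5*cos(z), 2*x*(-x*z + z**2 - 2), 2*z*cos(x*z) - 5*sin(y))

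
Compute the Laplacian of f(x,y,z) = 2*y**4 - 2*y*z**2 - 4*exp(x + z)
24*y**2 - 4*y - 8*exp(x + z)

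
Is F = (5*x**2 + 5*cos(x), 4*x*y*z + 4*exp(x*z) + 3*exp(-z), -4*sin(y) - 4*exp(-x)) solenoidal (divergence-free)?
No, ∇·F = 4*x*z + 10*x - 5*sin(x)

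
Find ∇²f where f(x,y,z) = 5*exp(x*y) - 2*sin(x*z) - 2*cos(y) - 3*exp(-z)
5*x**2*exp(x*y) + 2*x**2*sin(x*z) + 5*y**2*exp(x*y) + 2*z**2*sin(x*z) + 2*cos(y) - 3*exp(-z)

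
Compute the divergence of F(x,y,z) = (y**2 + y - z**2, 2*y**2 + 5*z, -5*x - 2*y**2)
4*y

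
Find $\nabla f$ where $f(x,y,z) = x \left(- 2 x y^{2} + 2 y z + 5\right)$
(-4*x*y**2 + 2*y*z + 5, 2*x*(-2*x*y + z), 2*x*y)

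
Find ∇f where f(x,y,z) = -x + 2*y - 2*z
(-1, 2, -2)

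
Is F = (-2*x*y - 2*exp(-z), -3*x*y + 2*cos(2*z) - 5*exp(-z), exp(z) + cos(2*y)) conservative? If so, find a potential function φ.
No, ∇×F = (-2*sin(2*y) + 4*sin(2*z) - 5*exp(-z), 2*exp(-z), 2*x - 3*y) ≠ 0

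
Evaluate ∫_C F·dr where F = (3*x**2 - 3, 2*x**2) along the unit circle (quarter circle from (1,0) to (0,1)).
10/3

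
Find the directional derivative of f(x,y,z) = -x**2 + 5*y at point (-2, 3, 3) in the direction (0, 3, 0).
5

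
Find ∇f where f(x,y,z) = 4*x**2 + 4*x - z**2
(8*x + 4, 0, -2*z)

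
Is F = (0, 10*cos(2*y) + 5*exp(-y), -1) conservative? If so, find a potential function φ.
Yes, F is conservative. φ = -z + 5*sin(2*y) - 5*exp(-y)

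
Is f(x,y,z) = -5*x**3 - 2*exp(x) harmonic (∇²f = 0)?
No, ∇²f = -30*x - 2*exp(x)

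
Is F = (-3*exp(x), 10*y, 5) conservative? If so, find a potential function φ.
Yes, F is conservative. φ = 5*y**2 + 5*z - 3*exp(x)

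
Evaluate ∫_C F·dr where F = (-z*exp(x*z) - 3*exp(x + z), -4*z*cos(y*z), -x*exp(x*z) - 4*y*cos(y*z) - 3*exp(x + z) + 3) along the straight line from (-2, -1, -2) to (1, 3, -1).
-exp(-1) + 3*exp(-4) + 4*sin(3) + 4*sin(2) + exp(4)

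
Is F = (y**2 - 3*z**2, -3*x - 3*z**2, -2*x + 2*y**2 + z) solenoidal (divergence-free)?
No, ∇·F = 1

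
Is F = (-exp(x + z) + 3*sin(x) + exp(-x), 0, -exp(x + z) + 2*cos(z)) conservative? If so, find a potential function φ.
Yes, F is conservative. φ = -exp(x + z) + 2*sin(z) - 3*cos(x) - exp(-x)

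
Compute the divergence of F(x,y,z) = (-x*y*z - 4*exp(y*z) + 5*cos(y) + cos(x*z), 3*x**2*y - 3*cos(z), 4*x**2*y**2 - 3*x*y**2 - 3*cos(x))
3*x**2 - y*z - z*sin(x*z)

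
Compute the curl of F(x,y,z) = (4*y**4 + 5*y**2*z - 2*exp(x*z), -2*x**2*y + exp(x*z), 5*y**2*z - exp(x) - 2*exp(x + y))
(-x*exp(x*z) + 10*y*z - 2*exp(x + y), -2*x*exp(x*z) + 5*y**2 + exp(x) + 2*exp(x + y), -4*x*y - 16*y**3 - 10*y*z + z*exp(x*z))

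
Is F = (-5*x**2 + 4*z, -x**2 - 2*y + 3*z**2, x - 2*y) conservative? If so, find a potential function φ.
No, ∇×F = (-6*z - 2, 3, -2*x) ≠ 0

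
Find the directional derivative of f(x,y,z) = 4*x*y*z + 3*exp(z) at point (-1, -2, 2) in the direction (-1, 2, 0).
0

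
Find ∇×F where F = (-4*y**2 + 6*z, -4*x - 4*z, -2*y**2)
(4 - 4*y, 6, 8*y - 4)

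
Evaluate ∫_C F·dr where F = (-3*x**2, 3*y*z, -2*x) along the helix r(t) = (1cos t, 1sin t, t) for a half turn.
2 - 3*pi/4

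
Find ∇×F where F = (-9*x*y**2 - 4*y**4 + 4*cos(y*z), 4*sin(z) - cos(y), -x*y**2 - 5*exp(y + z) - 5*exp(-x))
(-2*x*y - 5*exp(y + z) - 4*cos(z), y**2 - 4*y*sin(y*z) - 5*exp(-x), 18*x*y + 16*y**3 + 4*z*sin(y*z))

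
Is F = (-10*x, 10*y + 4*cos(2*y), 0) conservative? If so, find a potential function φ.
Yes, F is conservative. φ = -5*x**2 + 5*y**2 + 2*sin(2*y)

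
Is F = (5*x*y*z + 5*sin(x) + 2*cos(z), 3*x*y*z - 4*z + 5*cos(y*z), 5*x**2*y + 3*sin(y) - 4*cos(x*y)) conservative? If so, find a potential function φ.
No, ∇×F = (5*x**2 - 3*x*y + 4*x*sin(x*y) + 5*y*sin(y*z) + 3*cos(y) + 4, -5*x*y - 4*y*sin(x*y) - 2*sin(z), z*(-5*x + 3*y)) ≠ 0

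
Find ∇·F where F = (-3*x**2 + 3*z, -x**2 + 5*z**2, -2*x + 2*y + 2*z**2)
-6*x + 4*z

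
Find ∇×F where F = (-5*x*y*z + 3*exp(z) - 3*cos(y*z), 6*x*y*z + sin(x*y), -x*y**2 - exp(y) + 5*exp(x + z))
(-8*x*y - exp(y), -5*x*y + y**2 + 3*y*sin(y*z) + 3*exp(z) - 5*exp(x + z), 5*x*z + 6*y*z + y*cos(x*y) - 3*z*sin(y*z))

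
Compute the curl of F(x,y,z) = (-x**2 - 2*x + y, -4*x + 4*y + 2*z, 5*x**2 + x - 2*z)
(-2, -10*x - 1, -5)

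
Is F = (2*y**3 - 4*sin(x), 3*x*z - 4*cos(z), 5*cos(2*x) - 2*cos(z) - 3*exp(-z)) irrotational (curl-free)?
No, ∇×F = (-3*x - 4*sin(z), 10*sin(2*x), -6*y**2 + 3*z)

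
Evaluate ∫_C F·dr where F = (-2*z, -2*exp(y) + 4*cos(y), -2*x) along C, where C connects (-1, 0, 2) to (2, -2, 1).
-6 - 4*sin(2) - 2*exp(-2)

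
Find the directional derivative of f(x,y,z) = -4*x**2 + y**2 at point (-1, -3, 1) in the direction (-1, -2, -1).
2*sqrt(6)/3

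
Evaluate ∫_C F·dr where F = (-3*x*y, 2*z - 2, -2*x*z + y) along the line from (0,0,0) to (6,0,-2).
-16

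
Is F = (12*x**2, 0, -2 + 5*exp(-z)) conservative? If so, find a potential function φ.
Yes, F is conservative. φ = 4*x**3 - 2*z - 5*exp(-z)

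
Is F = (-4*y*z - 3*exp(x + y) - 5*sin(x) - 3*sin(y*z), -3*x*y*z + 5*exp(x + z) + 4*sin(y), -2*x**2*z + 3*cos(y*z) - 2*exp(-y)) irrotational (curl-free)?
No, ∇×F = (3*x*y - 3*z*sin(y*z) - 5*exp(x + z) + 2*exp(-y), 4*x*z - 3*y*cos(y*z) - 4*y, -3*y*z + 3*z*cos(y*z) + 4*z + 3*exp(x + y) + 5*exp(x + z))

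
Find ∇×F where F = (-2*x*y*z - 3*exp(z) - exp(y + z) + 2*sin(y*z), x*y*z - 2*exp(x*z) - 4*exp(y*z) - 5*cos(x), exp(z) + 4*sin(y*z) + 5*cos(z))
(-x*y + 2*x*exp(x*z) + 4*y*exp(y*z) + 4*z*cos(y*z), -2*x*y + 2*y*cos(y*z) - 3*exp(z) - exp(y + z), 2*x*z + y*z - 2*z*exp(x*z) - 2*z*cos(y*z) + exp(y + z) + 5*sin(x))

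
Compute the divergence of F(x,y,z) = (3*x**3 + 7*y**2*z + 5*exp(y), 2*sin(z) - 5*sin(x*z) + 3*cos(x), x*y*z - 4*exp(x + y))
x*(9*x + y)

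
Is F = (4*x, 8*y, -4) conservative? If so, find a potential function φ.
Yes, F is conservative. φ = 2*x**2 + 4*y**2 - 4*z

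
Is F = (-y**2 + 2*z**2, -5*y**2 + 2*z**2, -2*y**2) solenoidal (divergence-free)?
No, ∇·F = -10*y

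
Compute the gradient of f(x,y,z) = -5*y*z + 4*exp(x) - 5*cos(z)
(4*exp(x), -5*z, -5*y + 5*sin(z))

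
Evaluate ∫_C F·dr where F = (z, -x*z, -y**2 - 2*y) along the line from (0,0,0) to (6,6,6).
-162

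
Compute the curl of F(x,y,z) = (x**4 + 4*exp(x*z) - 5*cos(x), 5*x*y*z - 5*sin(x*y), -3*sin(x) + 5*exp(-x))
(-5*x*y, 4*x*exp(x*z) + 3*cos(x) + 5*exp(-x), 5*y*(z - cos(x*y)))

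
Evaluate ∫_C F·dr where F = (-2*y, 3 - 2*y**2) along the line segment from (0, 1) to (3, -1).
-14/3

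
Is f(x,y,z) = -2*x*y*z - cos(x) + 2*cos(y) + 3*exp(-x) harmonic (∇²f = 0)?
No, ∇²f = cos(x) - 2*cos(y) + 3*exp(-x)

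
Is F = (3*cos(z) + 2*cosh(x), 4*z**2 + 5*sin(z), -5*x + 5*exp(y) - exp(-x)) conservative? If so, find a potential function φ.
No, ∇×F = (-8*z + 5*exp(y) - 5*cos(z), -3*sin(z) + 5 - exp(-x), 0) ≠ 0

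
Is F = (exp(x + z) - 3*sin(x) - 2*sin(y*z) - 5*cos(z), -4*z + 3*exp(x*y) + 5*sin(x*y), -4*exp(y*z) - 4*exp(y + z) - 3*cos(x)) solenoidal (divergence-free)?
No, ∇·F = 3*x*exp(x*y) + 5*x*cos(x*y) - 4*y*exp(y*z) + exp(x + z) - 4*exp(y + z) - 3*cos(x)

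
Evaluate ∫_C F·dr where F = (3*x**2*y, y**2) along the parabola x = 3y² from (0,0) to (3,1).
493/21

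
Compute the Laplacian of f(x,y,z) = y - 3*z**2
-6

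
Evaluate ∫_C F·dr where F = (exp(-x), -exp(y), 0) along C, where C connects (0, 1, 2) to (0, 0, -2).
-1 + E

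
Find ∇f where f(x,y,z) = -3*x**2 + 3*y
(-6*x, 3, 0)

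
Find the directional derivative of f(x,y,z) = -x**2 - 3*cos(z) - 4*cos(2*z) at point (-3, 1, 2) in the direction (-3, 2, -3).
-3*sqrt(22)*(8*sin(4) + 3*sin(2) + 6)/22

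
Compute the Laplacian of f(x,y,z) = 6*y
0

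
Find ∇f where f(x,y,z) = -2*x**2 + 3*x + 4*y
(3 - 4*x, 4, 0)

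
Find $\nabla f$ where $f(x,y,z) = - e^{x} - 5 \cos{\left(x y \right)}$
(5*y*sin(x*y) - exp(x), 5*x*sin(x*y), 0)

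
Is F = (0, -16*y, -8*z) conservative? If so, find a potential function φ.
Yes, F is conservative. φ = -8*y**2 - 4*z**2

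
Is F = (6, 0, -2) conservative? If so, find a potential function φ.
Yes, F is conservative. φ = 6*x - 2*z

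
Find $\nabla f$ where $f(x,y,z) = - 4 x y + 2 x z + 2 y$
(-4*y + 2*z, 2 - 4*x, 2*x)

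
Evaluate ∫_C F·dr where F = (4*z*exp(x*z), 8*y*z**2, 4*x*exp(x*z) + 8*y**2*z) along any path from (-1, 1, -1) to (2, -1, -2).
-4*E + 4*exp(-4) + 12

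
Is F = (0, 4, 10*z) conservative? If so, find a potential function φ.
Yes, F is conservative. φ = 4*y + 5*z**2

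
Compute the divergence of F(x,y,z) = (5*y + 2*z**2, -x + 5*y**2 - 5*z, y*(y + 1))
10*y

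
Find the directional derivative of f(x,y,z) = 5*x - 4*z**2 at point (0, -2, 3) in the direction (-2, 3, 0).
-10*sqrt(13)/13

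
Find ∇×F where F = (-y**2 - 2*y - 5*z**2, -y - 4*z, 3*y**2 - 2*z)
(6*y + 4, -10*z, 2*y + 2)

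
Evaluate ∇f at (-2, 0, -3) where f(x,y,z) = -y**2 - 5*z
(0, 0, -5)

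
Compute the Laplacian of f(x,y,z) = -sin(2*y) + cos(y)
(8*sin(y) - 1)*cos(y)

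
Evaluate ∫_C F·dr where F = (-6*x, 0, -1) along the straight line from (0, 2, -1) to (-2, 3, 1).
-14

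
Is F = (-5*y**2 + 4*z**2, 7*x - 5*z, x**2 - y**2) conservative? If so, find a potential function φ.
No, ∇×F = (5 - 2*y, -2*x + 8*z, 10*y + 7) ≠ 0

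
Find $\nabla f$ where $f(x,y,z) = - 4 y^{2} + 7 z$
(0, -8*y, 7)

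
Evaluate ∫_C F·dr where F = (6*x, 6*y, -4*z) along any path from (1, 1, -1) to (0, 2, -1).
6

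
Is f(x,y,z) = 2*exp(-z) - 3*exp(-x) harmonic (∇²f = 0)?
No, ∇²f = 2*exp(-z) - 3*exp(-x)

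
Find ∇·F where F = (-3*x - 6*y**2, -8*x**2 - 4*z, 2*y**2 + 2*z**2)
4*z - 3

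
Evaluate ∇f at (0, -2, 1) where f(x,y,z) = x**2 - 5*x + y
(-5, 1, 0)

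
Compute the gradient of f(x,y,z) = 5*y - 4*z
(0, 5, -4)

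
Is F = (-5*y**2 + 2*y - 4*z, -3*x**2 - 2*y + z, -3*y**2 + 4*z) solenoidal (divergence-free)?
No, ∇·F = 2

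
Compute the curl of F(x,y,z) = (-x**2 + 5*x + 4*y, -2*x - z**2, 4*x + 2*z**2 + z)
(2*z, -4, -6)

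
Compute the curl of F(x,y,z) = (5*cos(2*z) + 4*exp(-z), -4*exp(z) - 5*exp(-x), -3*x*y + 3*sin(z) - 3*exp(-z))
(-3*x + 4*exp(z), 3*y - 10*sin(2*z) - 4*exp(-z), 5*exp(-x))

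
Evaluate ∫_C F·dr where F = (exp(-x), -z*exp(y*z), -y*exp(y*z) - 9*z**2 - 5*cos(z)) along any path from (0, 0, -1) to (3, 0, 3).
-83 - 5*sin(1) - 5*sin(3) - exp(-3)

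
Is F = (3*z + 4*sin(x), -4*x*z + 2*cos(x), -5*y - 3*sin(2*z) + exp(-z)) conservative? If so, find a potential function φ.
No, ∇×F = (4*x - 5, 3, -4*z - 2*sin(x)) ≠ 0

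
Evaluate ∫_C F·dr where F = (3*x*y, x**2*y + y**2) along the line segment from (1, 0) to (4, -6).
18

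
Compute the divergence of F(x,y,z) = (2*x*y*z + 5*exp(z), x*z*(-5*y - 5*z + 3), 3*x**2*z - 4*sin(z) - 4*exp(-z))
3*x**2 - 5*x*z + 2*y*z - 4*cos(z) + 4*exp(-z)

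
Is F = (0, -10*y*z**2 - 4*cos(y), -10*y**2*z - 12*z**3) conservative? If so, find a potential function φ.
Yes, F is conservative. φ = -5*y**2*z**2 - 3*z**4 - 4*sin(y)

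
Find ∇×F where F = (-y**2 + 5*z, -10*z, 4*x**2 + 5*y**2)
(10*y + 10, 5 - 8*x, 2*y)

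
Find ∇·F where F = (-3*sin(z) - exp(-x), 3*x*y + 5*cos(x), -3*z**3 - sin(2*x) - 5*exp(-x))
3*x - 9*z**2 + exp(-x)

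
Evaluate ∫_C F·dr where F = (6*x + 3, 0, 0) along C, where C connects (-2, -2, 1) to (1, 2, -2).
0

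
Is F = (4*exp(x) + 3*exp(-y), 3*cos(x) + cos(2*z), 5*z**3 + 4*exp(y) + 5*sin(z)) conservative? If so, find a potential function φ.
No, ∇×F = (4*exp(y) + 2*sin(2*z), 0, -3*sin(x) + 3*exp(-y)) ≠ 0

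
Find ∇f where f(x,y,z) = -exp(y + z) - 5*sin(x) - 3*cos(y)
(-5*cos(x), -exp(y + z) + 3*sin(y), -exp(y + z))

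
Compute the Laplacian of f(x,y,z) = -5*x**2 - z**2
-12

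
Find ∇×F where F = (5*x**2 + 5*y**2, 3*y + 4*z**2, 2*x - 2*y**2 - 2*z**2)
(-4*y - 8*z, -2, -10*y)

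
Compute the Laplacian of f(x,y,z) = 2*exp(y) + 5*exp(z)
2*exp(y) + 5*exp(z)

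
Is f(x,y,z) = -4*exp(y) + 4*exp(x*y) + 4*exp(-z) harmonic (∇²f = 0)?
No, ∇²f = 4*((x**2*exp(x*y) + y**2*exp(x*y) - exp(y))*exp(z) + 1)*exp(-z)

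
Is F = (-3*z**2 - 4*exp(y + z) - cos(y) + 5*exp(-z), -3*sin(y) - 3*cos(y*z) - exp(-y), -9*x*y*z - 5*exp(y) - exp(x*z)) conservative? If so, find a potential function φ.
No, ∇×F = (-9*x*z - 3*y*sin(y*z) - 5*exp(y), 9*y*z + z*exp(x*z) - 6*z - 4*exp(y + z) - 5*exp(-z), 4*exp(y + z) - sin(y)) ≠ 0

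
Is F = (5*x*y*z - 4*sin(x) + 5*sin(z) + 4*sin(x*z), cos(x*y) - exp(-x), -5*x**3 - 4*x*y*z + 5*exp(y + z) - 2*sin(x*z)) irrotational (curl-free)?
No, ∇×F = (-4*x*z + 5*exp(y + z), 15*x**2 + 5*x*y + 4*x*cos(x*z) + 4*y*z + 2*z*cos(x*z) + 5*cos(z), -5*x*z - y*sin(x*y) + exp(-x))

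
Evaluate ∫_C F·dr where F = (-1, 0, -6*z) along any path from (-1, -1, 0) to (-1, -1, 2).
-12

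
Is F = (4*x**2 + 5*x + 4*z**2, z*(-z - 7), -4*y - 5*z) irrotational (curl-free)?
No, ∇×F = (2*z + 3, 8*z, 0)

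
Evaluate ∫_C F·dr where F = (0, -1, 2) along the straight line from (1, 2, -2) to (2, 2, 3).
10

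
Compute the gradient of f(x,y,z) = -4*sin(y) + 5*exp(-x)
(-5*exp(-x), -4*cos(y), 0)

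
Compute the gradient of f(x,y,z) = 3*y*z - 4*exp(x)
(-4*exp(x), 3*z, 3*y)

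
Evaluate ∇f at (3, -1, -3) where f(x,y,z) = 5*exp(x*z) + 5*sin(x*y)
(-15*exp(-9) - 5*cos(3), 15*cos(3), 15*exp(-9))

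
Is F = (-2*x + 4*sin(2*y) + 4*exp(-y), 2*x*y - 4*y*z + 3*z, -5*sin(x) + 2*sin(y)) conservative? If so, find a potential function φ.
No, ∇×F = (4*y + 2*cos(y) - 3, 5*cos(x), 2*y - 8*cos(2*y) + 4*exp(-y)) ≠ 0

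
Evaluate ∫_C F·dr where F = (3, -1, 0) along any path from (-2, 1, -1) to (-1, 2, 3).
2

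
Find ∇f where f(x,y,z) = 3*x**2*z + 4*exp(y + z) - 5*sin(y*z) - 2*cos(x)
(6*x*z + 2*sin(x), -5*z*cos(y*z) + 4*exp(y + z), 3*x**2 - 5*y*cos(y*z) + 4*exp(y + z))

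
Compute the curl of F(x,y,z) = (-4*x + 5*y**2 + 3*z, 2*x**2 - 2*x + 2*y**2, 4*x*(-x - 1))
(0, 8*x + 7, 4*x - 10*y - 2)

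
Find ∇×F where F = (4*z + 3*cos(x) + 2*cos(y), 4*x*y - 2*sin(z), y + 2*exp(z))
(2*cos(z) + 1, 4, 4*y + 2*sin(y))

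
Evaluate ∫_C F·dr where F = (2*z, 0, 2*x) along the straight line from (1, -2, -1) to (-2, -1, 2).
-6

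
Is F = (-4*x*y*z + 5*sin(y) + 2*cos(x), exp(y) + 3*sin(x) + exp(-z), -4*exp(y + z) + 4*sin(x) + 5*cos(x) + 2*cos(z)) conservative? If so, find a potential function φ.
No, ∇×F = ((1 - 4*exp(y + 2*z))*exp(-z), -4*x*y + 5*sin(x) - 4*cos(x), 4*x*z + 3*cos(x) - 5*cos(y)) ≠ 0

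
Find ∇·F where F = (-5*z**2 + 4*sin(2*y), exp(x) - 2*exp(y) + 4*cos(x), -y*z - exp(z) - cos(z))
-y - 2*exp(y) - exp(z) + sin(z)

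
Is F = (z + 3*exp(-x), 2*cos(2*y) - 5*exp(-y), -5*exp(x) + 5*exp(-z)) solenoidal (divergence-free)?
No, ∇·F = -4*sin(2*y) - 5*exp(-z) + 5*exp(-y) - 3*exp(-x)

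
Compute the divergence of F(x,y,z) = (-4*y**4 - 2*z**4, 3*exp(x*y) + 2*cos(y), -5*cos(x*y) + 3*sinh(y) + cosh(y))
3*x*exp(x*y) - 2*sin(y)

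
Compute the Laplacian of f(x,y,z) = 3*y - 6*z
0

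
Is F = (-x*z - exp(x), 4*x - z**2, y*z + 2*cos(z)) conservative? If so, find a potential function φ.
No, ∇×F = (3*z, -x, 4) ≠ 0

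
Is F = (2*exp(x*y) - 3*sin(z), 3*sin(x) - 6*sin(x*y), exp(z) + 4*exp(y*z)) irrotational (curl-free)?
No, ∇×F = (4*z*exp(y*z), -3*cos(z), -2*x*exp(x*y) - 6*y*cos(x*y) + 3*cos(x))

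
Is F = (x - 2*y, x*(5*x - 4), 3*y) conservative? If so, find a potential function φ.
No, ∇×F = (3, 0, 10*x - 2) ≠ 0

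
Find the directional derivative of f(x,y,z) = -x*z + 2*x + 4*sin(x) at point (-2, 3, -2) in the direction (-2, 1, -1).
-sqrt(6)*(4*cos(2) + 5)/3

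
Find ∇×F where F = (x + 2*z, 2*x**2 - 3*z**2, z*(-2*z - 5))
(6*z, 2, 4*x)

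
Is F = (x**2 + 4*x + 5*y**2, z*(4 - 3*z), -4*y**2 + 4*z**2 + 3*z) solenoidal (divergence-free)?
No, ∇·F = 2*x + 8*z + 7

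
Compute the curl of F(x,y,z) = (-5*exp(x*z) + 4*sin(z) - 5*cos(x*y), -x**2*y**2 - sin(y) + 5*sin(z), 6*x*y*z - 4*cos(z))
(6*x*z - 5*cos(z), -5*x*exp(x*z) - 6*y*z + 4*cos(z), -x*(2*y**2 + 5*sin(x*y)))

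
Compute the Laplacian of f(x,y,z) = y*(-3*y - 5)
-6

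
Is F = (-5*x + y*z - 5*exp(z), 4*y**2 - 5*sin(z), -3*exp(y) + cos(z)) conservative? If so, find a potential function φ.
No, ∇×F = (-3*exp(y) + 5*cos(z), y - 5*exp(z), -z) ≠ 0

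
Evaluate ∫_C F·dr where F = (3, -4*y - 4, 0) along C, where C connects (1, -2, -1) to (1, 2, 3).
-16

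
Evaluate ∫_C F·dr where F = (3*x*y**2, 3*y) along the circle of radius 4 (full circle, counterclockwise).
0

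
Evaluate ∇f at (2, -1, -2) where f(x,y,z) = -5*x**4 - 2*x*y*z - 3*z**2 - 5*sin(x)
(-164 - 5*cos(2), 8, 16)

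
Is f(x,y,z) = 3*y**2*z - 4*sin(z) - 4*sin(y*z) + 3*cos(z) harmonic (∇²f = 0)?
No, ∇²f = 4*y**2*sin(y*z) + 2*z*(2*z*sin(y*z) + 3) + 4*sin(z) - 3*cos(z)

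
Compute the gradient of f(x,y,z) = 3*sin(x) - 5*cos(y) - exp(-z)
(3*cos(x), 5*sin(y), exp(-z))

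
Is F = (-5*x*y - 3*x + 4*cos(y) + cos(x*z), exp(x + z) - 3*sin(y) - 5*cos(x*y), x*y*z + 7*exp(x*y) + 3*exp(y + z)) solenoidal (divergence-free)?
No, ∇·F = x*y + 5*x*sin(x*y) - 5*y - z*sin(x*z) + 3*exp(y + z) - 3*cos(y) - 3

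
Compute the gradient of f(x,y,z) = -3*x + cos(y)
(-3, -sin(y), 0)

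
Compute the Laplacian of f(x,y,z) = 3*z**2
6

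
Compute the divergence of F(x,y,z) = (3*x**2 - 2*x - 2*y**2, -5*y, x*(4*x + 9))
6*x - 7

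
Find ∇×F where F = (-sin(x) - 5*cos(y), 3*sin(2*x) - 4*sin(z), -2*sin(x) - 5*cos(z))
(4*cos(z), 2*cos(x), -5*sin(y) + 6*cos(2*x))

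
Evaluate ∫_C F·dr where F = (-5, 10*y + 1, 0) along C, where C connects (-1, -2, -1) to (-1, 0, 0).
-18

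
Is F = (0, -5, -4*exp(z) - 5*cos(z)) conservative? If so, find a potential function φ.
Yes, F is conservative. φ = -5*y - 4*exp(z) - 5*sin(z)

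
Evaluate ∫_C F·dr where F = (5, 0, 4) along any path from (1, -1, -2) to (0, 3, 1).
7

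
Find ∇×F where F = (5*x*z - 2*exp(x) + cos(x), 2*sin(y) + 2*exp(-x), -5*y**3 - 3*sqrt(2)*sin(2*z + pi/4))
(-15*y**2, 5*x, -2*exp(-x))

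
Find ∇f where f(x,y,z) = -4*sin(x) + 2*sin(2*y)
(-4*cos(x), 4*cos(2*y), 0)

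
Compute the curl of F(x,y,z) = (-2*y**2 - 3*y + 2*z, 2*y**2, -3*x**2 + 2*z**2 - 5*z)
(0, 6*x + 2, 4*y + 3)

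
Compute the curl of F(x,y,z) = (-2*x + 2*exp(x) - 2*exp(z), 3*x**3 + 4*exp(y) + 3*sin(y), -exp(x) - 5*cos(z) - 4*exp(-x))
(0, exp(x) - 2*exp(z) - 4*exp(-x), 9*x**2)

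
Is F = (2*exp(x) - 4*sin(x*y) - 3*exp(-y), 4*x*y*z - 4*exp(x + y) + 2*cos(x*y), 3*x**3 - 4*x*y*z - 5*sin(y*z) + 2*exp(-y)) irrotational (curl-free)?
No, ∇×F = (-4*x*y - 4*x*z - 5*z*cos(y*z) - 2*exp(-y), -9*x**2 + 4*y*z, 4*x*cos(x*y) + 4*y*z - 2*y*sin(x*y) - 4*exp(x + y) - 3*exp(-y))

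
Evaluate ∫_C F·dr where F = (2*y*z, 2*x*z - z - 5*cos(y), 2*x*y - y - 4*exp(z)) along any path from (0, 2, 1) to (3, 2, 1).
12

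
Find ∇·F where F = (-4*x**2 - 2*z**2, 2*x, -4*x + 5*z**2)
-8*x + 10*z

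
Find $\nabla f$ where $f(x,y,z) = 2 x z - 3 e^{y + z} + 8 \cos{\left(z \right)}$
(2*z, -3*exp(y + z), 2*x - 3*exp(y + z) - 8*sin(z))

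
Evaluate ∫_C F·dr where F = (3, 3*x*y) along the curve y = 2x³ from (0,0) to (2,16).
4650/7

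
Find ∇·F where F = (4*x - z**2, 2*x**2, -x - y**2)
4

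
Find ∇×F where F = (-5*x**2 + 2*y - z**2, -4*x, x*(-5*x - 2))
(0, 10*x - 2*z + 2, -6)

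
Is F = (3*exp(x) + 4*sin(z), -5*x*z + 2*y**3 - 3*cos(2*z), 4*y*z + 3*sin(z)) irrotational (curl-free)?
No, ∇×F = (5*x + 4*z - 6*sin(2*z), 4*cos(z), -5*z)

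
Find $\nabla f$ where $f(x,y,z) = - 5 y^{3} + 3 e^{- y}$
(0, -15*y**2 - 3*exp(-y), 0)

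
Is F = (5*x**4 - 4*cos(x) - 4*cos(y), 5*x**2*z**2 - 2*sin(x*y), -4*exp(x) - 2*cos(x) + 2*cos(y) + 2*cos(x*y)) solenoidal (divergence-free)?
No, ∇·F = 20*x**3 - 2*x*cos(x*y) + 4*sin(x)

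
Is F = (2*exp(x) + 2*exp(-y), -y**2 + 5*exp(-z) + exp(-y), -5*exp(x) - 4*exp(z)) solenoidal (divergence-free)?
No, ∇·F = -2*y + 2*exp(x) - 4*exp(z) - exp(-y)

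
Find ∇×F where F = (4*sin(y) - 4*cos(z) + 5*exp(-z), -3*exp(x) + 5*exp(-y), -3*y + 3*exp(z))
(-3, 4*sin(z) - 5*exp(-z), -3*exp(x) - 4*cos(y))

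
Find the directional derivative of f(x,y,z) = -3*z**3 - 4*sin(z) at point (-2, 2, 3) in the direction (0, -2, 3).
-3*sqrt(13)*(4*cos(3) + 81)/13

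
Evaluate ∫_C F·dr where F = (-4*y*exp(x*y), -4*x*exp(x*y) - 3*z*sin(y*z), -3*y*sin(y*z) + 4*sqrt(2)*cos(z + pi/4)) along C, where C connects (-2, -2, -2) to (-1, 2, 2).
-4*exp(-2) + 8*sin(2) + 4*exp(4)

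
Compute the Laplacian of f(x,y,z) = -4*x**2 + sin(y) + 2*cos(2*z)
-sin(y) - 16*cos(z)**2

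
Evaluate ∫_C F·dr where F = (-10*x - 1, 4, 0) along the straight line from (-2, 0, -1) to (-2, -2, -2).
-8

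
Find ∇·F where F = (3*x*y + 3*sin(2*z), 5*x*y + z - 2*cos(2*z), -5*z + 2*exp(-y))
5*x + 3*y - 5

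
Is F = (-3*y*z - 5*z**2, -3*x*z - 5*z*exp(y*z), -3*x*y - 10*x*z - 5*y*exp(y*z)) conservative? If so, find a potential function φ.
Yes, F is conservative. φ = -3*x*y*z - 5*x*z**2 - 5*exp(y*z)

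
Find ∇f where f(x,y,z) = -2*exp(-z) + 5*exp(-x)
(-5*exp(-x), 0, 2*exp(-z))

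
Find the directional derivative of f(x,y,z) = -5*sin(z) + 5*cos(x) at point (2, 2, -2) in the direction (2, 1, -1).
5*sqrt(6)*(-2*sin(2) + cos(2))/6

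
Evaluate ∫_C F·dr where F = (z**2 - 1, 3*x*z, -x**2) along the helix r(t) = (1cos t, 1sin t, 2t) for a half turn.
-5*pi**2/2 - pi + 18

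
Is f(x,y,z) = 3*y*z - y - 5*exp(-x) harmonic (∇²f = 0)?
No, ∇²f = -5*exp(-x)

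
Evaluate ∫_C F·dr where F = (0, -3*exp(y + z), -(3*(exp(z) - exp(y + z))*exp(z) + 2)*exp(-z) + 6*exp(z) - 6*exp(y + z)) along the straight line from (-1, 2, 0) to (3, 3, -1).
-5 - sinh(1) + 5*cosh(1)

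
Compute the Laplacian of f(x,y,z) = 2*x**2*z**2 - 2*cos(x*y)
2*x**2*cos(x*y) + 4*x**2 + 2*y**2*cos(x*y) + 4*z**2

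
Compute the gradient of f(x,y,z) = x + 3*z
(1, 0, 3)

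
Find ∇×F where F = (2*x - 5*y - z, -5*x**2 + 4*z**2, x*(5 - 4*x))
(-8*z, 8*x - 6, 5 - 10*x)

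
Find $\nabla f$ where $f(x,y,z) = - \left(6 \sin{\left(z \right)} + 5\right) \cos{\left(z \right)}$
(0, 0, 5*sin(z) - 6*cos(2*z))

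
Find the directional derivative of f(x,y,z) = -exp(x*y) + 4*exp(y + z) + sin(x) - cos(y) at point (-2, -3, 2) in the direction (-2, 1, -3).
-sqrt(14)*(2*E*cos(2) + E*sin(3) + 8 + 4*exp(7))*exp(-1)/14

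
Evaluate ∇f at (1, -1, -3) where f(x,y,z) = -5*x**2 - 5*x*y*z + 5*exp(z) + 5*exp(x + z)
(-25 + 5*exp(-2), 15, 5*exp(-3) + 5*exp(-2) + 5)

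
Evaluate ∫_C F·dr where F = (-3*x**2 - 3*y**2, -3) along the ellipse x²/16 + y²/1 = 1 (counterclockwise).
0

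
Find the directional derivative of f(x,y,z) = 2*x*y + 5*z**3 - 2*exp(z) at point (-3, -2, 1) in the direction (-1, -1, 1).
sqrt(3)*(25 - 2*E)/3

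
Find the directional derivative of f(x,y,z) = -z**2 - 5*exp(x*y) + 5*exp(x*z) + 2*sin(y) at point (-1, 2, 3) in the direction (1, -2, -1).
sqrt(6)*(-10*E + 10 - 2*exp(3)*cos(2) + 3*exp(3))*exp(-3)/3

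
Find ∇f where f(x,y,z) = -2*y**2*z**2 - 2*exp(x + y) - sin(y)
(-2*exp(x + y), -4*y*z**2 - 2*exp(x + y) - cos(y), -4*y**2*z)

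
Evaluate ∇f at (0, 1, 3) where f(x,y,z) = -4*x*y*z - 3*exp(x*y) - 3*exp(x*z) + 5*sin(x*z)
(-9, 0, 0)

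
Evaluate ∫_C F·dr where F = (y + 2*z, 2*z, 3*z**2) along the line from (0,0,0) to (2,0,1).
3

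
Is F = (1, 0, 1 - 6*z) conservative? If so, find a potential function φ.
Yes, F is conservative. φ = x - 3*z**2 + z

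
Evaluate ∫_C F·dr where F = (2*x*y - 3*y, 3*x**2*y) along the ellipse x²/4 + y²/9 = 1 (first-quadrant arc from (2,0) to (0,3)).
9*pi/2 + 19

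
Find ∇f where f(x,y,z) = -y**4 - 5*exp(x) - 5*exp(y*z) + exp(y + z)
(-5*exp(x), -4*y**3 - 5*z*exp(y*z) + exp(y + z), -5*y*exp(y*z) + exp(y + z))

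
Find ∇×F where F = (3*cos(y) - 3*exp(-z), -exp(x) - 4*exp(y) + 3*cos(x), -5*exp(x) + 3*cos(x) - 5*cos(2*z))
(0, 5*exp(x) + 3*sin(x) + 3*exp(-z), -exp(x) - 3*sin(x) + 3*sin(y))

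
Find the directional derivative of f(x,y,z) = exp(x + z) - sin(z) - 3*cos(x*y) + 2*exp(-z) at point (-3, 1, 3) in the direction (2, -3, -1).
sqrt(14)*(-33*exp(3)*sin(3) + exp(3)*cos(3) + 2 + exp(3))*exp(-3)/14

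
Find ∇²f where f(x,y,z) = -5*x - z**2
-2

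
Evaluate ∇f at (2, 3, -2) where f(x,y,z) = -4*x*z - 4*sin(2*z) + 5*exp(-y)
(8, -5*exp(-3), -8 - 8*cos(4))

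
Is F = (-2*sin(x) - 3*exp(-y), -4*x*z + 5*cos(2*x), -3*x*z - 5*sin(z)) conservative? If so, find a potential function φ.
No, ∇×F = (4*x, 3*z, -4*z - 10*sin(2*x) - 3*exp(-y)) ≠ 0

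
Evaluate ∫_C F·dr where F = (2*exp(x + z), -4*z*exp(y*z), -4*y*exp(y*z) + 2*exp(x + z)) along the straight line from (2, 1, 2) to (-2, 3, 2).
-4*exp(6) - 2*exp(4) + 2 + 4*exp(2)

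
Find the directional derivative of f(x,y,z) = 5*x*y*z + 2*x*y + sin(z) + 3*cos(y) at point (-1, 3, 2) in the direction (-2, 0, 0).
-36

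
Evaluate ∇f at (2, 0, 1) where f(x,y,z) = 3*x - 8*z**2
(3, 0, -16)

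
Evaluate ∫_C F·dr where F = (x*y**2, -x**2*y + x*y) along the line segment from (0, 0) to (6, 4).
32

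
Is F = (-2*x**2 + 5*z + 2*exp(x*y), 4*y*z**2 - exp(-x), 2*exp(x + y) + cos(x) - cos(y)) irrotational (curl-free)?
No, ∇×F = (-8*y*z + 2*exp(x + y) + sin(y), -2*exp(x + y) + sin(x) + 5, -2*x*exp(x*y) + exp(-x))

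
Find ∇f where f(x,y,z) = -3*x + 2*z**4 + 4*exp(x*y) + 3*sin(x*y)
(4*y*exp(x*y) + 3*y*cos(x*y) - 3, x*(4*exp(x*y) + 3*cos(x*y)), 8*z**3)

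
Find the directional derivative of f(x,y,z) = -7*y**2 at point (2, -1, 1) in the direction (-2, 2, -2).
14*sqrt(3)/3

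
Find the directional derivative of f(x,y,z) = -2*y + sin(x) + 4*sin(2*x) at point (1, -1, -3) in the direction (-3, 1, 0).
-sqrt(10)*(24*cos(2) + 3*cos(1) + 2)/10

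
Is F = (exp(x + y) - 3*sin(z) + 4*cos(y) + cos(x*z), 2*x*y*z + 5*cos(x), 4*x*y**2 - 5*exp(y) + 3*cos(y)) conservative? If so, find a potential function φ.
No, ∇×F = (6*x*y - 5*exp(y) - 3*sin(y), -x*sin(x*z) - 4*y**2 - 3*cos(z), 2*y*z - exp(x + y) - 5*sin(x) + 4*sin(y)) ≠ 0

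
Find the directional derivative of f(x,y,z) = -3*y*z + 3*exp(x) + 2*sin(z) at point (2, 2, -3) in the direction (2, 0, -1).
2*sqrt(5)*(-cos(3) + 3 + 3*exp(2))/5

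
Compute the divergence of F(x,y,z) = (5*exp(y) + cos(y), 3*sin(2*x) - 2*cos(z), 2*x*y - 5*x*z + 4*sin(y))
-5*x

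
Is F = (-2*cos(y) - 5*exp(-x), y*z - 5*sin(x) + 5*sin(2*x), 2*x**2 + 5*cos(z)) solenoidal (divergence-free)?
No, ∇·F = z - 5*sin(z) + 5*exp(-x)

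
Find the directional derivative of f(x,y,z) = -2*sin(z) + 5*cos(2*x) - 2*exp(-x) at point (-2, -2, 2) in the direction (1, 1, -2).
sqrt(6)*(5*sin(4) + 2*cos(2) + exp(2))/3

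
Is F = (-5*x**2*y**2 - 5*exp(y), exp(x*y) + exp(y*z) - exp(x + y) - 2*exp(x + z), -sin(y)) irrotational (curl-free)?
No, ∇×F = (-y*exp(y*z) + 2*exp(x + z) - cos(y), 0, 10*x**2*y + y*exp(x*y) + 5*exp(y) - exp(x + y) - 2*exp(x + z))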